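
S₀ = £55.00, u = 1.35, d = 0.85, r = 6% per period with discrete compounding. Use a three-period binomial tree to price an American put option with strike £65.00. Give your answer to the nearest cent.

£11.33

Risk-neutral probability p = (1 + 0.06 − 0.85)/(1.35 − 0.85) = 0.2100/0.5000 = 0.4200
Terminal stock prices: S_uuu = 135.3, S_uud = 85.2, S_udd = 53.65, S_ddd = 33.78
Terminal payoffs (K − S): max(-70.32, 0) = 0, max(-20.2, 0) = 0, max(11.35, 0) = 11.35, max(31.22, 0) = 31.22
Node uu (S = 100.2): continuation = 1/1.06·[0.4200·0.0000 + 0.5800·0.0000] = 0.0000; exercise value = 0.0000 ≤ continuation, so V_uu = 0.0000
Node ud (S = 63.11): continuation = 1/1.06·[0.4200·0.0000 + 0.5800·11.3544] = 6.2128; exercise value = 1.8875 ≤ continuation, so V_ud = 6.2128
Node dd (S = 39.74): continuation = 1/1.06·[0.4200·11.3544 + 0.5800·31.2231] = 21.5833; exercise value = 25.2625 > continuation, so V_dd = 25.2625 (exercise)
Node u (S = 74.25): continuation = 1/1.06·[0.4200·0.0000 + 0.5800·6.2128] = 3.3994; exercise value = 0.0000 ≤ continuation, so V_u = 3.3994
Node d (S = 46.75): continuation = 1/1.06·[0.4200·6.2128 + 0.5800·25.2625] = 16.2845; exercise value = 18.2500 > continuation, so V_d = 18.2500 (exercise)
Node 0 (S = 55): continuation = 1/1.06·[0.4200·3.3994 + 0.5800·18.2500] = 11.3328; exercise value = 10.0000 ≤ continuation, so V_0 = 11.3328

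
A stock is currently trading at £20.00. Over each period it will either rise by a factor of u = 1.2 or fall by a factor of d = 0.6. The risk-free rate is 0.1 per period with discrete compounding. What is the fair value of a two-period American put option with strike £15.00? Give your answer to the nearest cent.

£0.52

Risk-neutral probability p = (1 + 0.1 − 0.6)/(1.2 − 0.6) = 0.5000/0.6000 = 0.8333
Terminal stock prices: S_uu = 28.8, S_ud = 14.4, S_dd = 7.2
Terminal payoffs (K − S): max(-13.8, 0) = 0, max(0.6, 0) = 0.6, max(7.8, 0) = 7.8
Node u (S = 24): continuation = 1/1.1·[0.8333·0.0000 + 0.1667·0.6000] = 0.0909; exercise value = 0.0000 ≤ continuation, so V_u = 0.0909
Node d (S = 12): continuation = 1/1.1·[0.8333·0.6000 + 0.1667·7.8000] = 1.6364; exercise value = 3.0000 > continuation, so V_d = 3.0000 (exercise)
Node 0 (S = 20): continuation = 1/1.1·[0.8333·0.0909 + 0.1667·3.0000] = 0.5234; exercise value = 0.0000 ≤ continuation, so V_0 = 0.5234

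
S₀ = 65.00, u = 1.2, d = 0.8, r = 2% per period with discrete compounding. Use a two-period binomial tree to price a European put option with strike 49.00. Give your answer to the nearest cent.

1.44

Risk-neutral probability p = (1 + 0.02 − 0.8)/(1.2 − 0.8) = 0.2200/0.4000 = 0.5500
Terminal stock prices: S_uu = 93.6, S_ud = 62.4, S_dd = 41.6
Terminal payoffs (K − S): max(-44.6, 0) = 0, max(-13.4, 0) = 0, max(7.4, 0) = 7.4
Node u (S = 78): V_u = 1/1.02·[0.5500·0.0000 + 0.4500·0.0000] = 0.0000
Node d (S = 52): V_d = 1/1.02·[0.5500·0.0000 + 0.4500·7.4000] = 3.2647
Node 0 (S = 65): V_0 = 1/1.02·[0.5500·0.0000 + 0.4500·3.2647] = 1.4403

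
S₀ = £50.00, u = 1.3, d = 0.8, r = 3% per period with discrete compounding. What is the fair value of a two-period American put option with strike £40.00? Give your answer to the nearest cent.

£2.20

Risk-neutral probability p = (1 + 0.03 − 0.8)/(1.3 − 0.8) = 0.2300/0.5000 = 0.4600
Terminal stock prices: S_uu = 84.5, S_ud = 52, S_dd = 32
Terminal payoffs (K − S): max(-44.5, 0) = 0, max(-12, 0) = 0, max(8, 0) = 8
Node u (S = 65): continuation = 1/1.03·[0.4600·0.0000 + 0.5400·0.0000] = 0.0000; exercise value = 0.0000 ≤ continuation, so V_u = 0.0000
Node d (S = 40): continuation = 1/1.03·[0.4600·0.0000 + 0.5400·8.0000] = 4.1942; exercise value = 0.0000 ≤ continuation, so V_d = 4.1942
Node 0 (S = 50): continuation = 1/1.03·[0.4600·0.0000 + 0.5400·4.1942] = 2.1989; exercise value = 0.0000 ≤ continuation, so V_0 = 2.1989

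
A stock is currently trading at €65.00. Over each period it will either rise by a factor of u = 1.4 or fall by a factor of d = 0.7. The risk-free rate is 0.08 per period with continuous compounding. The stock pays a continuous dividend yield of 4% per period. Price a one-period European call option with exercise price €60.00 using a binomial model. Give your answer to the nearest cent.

Per-period risk-free factor R = e^0.08 = 1.0833; dividend-adjusted growth = e^(0.08−0.04) = 1.0408.
Risk-neutral probability p = (1.0408 − 0.7)/(1.4 − 0.7) = 0.3408/0.7000 = 0.4869
Terminal stock prices: S_u = 91, S_d = 45.5
Terminal payoffs (S − K): max(31, 0) = 31, max(-14.5, 0) = 0
Node 0 (S = 65): V_0 = e^(−0.08)·[0.4869·31.0000 + 0.5131·0.0000] = 13.9326

€13.93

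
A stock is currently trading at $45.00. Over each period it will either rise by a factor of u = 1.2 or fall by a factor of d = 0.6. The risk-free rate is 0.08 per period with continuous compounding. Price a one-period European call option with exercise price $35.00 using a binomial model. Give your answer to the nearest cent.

Risk-neutral probability p = (e^0.08 − 0.6)/(1.2 − 0.6) = 0.4833/0.6000 = 0.8055
Terminal stock prices: S_u = 54, S_d = 27
Terminal payoffs (S − K): max(19, 0) = 19, max(-8, 0) = 0
Node 0 (S = 45): V_0 = e^(−0.08)·[0.8055·19.0000 + 0.1945·0.0000] = 14.1275

$14.13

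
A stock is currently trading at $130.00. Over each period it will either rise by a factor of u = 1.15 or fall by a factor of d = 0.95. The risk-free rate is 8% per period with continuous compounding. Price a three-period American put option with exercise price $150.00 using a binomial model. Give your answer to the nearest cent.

$20.00

Risk-neutral probability p = (e^0.08 − 0.95)/(1.15 − 0.95) = 0.1333/0.2000 = 0.6664
Terminal stock prices: S_uuu = 197.7, S_uud = 163.3, S_udd = 134.9, S_ddd = 111.5
Terminal payoffs (K − S): max(-47.71, 0) = 0, max(-13.33, 0) = 0, max(15.08, 0) = 15.08, max(38.54, 0) = 38.54
Node uu (S = 171.9): continuation = e^(−0.08)·[0.6664·0.0000 + 0.3336·0.0000] = 0.0000; exercise value = 0.0000 ≤ continuation, so V_uu = 0.0000
Node ud (S = 142): continuation = e^(−0.08)·[0.6664·0.0000 + 0.3336·15.0763] = 4.6423; exercise value = 7.9750 > continuation, so V_ud = 7.9750 (exercise)
Node dd (S = 117.3): continuation = e^(−0.08)·[0.6664·15.0763 + 0.3336·38.5413] = 21.1425; exercise value = 32.6750 > continuation, so V_dd = 32.6750 (exercise)
Node u (S = 149.5): continuation = e^(−0.08)·[0.6664·0.0000 + 0.3336·7.9750] = 2.4557; exercise value = 0.5000 ≤ continuation, so V_u = 2.4557
Node d (S = 123.5): continuation = e^(−0.08)·[0.6664·7.9750 + 0.3336·32.6750] = 14.9675; exercise value = 26.5000 > continuation, so V_d = 26.5000 (exercise)
Node 0 (S = 130): continuation = e^(−0.08)·[0.6664·2.4557 + 0.3336·26.5000] = 9.6706; exercise value = 20.0000 > continuation, so V_0 = 20.0000 (exercise)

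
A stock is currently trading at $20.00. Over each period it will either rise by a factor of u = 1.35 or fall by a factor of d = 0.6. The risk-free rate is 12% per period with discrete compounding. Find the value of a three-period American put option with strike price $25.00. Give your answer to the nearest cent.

$5.38

Risk-neutral probability p = (1 + 0.12 − 0.6)/(1.35 − 0.6) = 0.5200/0.7500 = 0.6933
Terminal stock prices: S_uuu = 49.21, S_uud = 21.87, S_udd = 9.72, S_ddd = 4.32
Terminal payoffs (K − S): max(-24.21, 0) = 0, max(3.13, 0) = 3.13, max(15.28, 0) = 15.28, max(20.68, 0) = 20.68
Node uu (S = 36.45): continuation = 1/1.12·[0.6933·0.0000 + 0.3067·3.1300] = 0.8570; exercise value = 0.0000 ≤ continuation, so V_uu = 0.8570
Node ud (S = 16.2): continuation = 1/1.12·[0.6933·3.1300 + 0.3067·15.2800] = 6.1214; exercise value = 8.8000 > continuation, so V_ud = 8.8000 (exercise)
Node dd (S = 7.2): continuation = 1/1.12·[0.6933·15.2800 + 0.3067·20.6800] = 15.1214; exercise value = 17.8000 > continuation, so V_dd = 17.8000 (exercise)
Node u (S = 27): continuation = 1/1.12·[0.6933·0.8570 + 0.3067·8.8000] = 2.9401; exercise value = 0.0000 ≤ continuation, so V_u = 2.9401
Node d (S = 12): continuation = 1/1.12·[0.6933·8.8000 + 0.3067·17.8000] = 10.3214; exercise value = 13.0000 > continuation, so V_d = 13.0000 (exercise)
Node 0 (S = 20): continuation = 1/1.12·[0.6933·2.9401 + 0.3067·13.0000] = 5.3796; exercise value = 5.0000 ≤ continuation, so V_0 = 5.3796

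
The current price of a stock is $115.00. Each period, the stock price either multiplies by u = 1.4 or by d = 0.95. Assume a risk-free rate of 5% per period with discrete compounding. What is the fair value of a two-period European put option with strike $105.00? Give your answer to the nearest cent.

$0.67

Risk-neutral probability p = (1 + 0.05 − 0.95)/(1.4 − 0.95) = 0.1000/0.4500 = 0.2222
Terminal stock prices: S_uu = 225.4, S_ud = 152.9, S_dd = 103.8
Terminal payoffs (K − S): max(-120.4, 0) = 0, max(-47.95, 0) = 0, max(1.213, 0) = 1.213
Node u (S = 161): V_u = 1/1.05·[0.2222·0.0000 + 0.7778·0.0000] = 0.0000
Node d (S = 109.2): V_d = 1/1.05·[0.2222·0.0000 + 0.7778·1.2125] = 0.8981
Node 0 (S = 115): V_0 = 1/1.05·[0.2222·0.0000 + 0.7778·0.8981] = 0.6653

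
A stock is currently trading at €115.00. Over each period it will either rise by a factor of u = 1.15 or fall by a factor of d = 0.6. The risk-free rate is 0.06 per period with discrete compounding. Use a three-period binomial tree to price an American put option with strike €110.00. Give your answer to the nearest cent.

€11.86

Risk-neutral probability p = (1 + 0.06 − 0.6)/(1.15 − 0.6) = 0.4600/0.5500 = 0.8364
Terminal stock prices: S_uuu = 174.9, S_uud = 91.25, S_udd = 47.61, S_ddd = 24.84
Terminal payoffs (K − S): max(-64.9, 0) = 0, max(18.75, 0) = 18.75, max(62.39, 0) = 62.39, max(85.16, 0) = 85.16
Node uu (S = 152.1): continuation = 1/1.06·[0.8364·0.0000 + 0.1636·18.7475] = 2.8941; exercise value = 0.0000 ≤ continuation, so V_uu = 2.8941
Node ud (S = 79.35): continuation = 1/1.06·[0.8364·18.7475 + 0.1636·62.3900] = 24.4236; exercise value = 30.6500 > continuation, so V_ud = 30.6500 (exercise)
Node dd (S = 41.4): continuation = 1/1.06·[0.8364·62.3900 + 0.1636·85.1600] = 62.3736; exercise value = 68.6000 > continuation, so V_dd = 68.6000 (exercise)
Node u (S = 132.2): continuation = 1/1.06·[0.8364·2.8941 + 0.1636·30.6500] = 7.0151; exercise value = 0.0000 ≤ continuation, so V_u = 7.0151
Node d (S = 69): continuation = 1/1.06·[0.8364·30.6500 + 0.1636·68.6000] = 34.7736; exercise value = 41.0000 > continuation, so V_d = 41.0000 (exercise)
Node 0 (S = 115): continuation = 1/1.06·[0.8364·7.0151 + 0.1636·41.0000] = 11.8644; exercise value = 0.0000 ≤ continuation, so V_0 = 11.8644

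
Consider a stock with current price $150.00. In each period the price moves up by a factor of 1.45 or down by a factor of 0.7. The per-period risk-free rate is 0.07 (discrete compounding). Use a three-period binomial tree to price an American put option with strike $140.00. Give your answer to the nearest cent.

$21.82

Risk-neutral probability p = (1 + 0.07 − 0.7)/(1.45 − 0.7) = 0.3700/0.7500 = 0.4933
Terminal stock prices: S_uuu = 457.3, S_uud = 220.8, S_udd = 106.6, S_ddd = 51.45
Terminal payoffs (K − S): max(-317.3, 0) = 0, max(-80.76, 0) = 0, max(33.43, 0) = 33.43, max(88.55, 0) = 88.55
Node uu (S = 315.4): continuation = 1/1.07·[0.4933·0.0000 + 0.5067·0.0000] = 0.0000; exercise value = 0.0000 ≤ continuation, so V_uu = 0.0000
Node ud (S = 152.2): continuation = 1/1.07·[0.4933·0.0000 + 0.5067·33.4250] = 15.8274; exercise value = 0.0000 ≤ continuation, so V_ud = 15.8274
Node dd (S = 73.5): continuation = 1/1.07·[0.4933·33.4250 + 0.5067·88.5500] = 57.3411; exercise value = 66.5000 > continuation, so V_dd = 66.5000 (exercise)
Node u (S = 217.5): continuation = 1/1.07·[0.4933·0.0000 + 0.5067·15.8274] = 7.4946; exercise value = 0.0000 ≤ continuation, so V_u = 7.4946
Node d (S = 105): continuation = 1/1.07·[0.4933·15.8274 + 0.5067·66.5000] = 38.7865; exercise value = 35.0000 ≤ continuation, so V_d = 38.7865
Node 0 (S = 150): continuation = 1/1.07·[0.4933·7.4946 + 0.5067·38.7865] = 21.8216; exercise value = 0.0000 ≤ continuation, so V_0 = 21.8216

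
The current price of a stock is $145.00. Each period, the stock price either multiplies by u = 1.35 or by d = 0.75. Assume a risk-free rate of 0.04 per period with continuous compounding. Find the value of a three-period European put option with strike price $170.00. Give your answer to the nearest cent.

Risk-neutral probability p = (e^0.04 − 0.75)/(1.35 − 0.75) = 0.2908/0.6000 = 0.4847
Terminal stock prices: S_uuu = 356.8, S_uud = 198.2, S_udd = 110.1, S_ddd = 61.17
Terminal payoffs (K − S): max(-186.8, 0) = 0, max(-28.2, 0) = 0, max(59.89, 0) = 59.89, max(108.8, 0) = 108.8
Node uu (S = 264.3): V_uu = e^(−0.04)·[0.4847·0.0000 + 0.5153·0.0000] = 0.0000
Node ud (S = 146.8): V_ud = e^(−0.04)·[0.4847·0.0000 + 0.5153·59.8906] = 29.6524
Node dd (S = 81.56): V_dd = e^(−0.04)·[0.4847·59.8906 + 0.5153·108.8281] = 81.7717
Node u (S = 195.8): V_u = e^(−0.04)·[0.4847·0.0000 + 0.5153·29.6524] = 14.6812
Node d (S = 108.8): V_d = e^(−0.04)·[0.4847·29.6524 + 0.5153·81.7717] = 54.2945
Node 0 (S = 145): V_0 = e^(−0.04)·[0.4847·14.6812 + 0.5153·54.2945] = 33.7185

$33.72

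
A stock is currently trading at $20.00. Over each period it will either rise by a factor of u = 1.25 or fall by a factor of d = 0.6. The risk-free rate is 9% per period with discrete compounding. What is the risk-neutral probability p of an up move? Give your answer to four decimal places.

Risk-neutral probability p = (1 + 0.09 − 0.6)/(1.25 − 0.6) = 0.4900/0.6500 = 0.7538

p = 0.7538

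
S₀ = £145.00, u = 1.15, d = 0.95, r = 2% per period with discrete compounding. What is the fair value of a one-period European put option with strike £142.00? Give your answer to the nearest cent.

Risk-neutral probability p = (1 + 0.02 − 0.95)/(1.15 − 0.95) = 0.0700/0.2000 = 0.3500
Terminal stock prices: S_u = 166.8, S_d = 137.8
Terminal payoffs (K − S): max(-24.75, 0) = 0, max(4.25, 0) = 4.25
Node 0 (S = 145): V_0 = 1/1.02·[0.3500·0.0000 + 0.6500·4.2500] = 2.7083

£2.71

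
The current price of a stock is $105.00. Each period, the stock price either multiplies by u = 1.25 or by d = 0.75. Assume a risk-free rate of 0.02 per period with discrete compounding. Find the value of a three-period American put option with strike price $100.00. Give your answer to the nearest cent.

Risk-neutral probability p = (1 + 0.02 − 0.75)/(1.25 − 0.75) = 0.2700/0.5000 = 0.5400
Terminal stock prices: S_uuu = 205.1, S_uud = 123, S_udd = 73.83, S_ddd = 44.3
Terminal payoffs (K − S): max(-105.1, 0) = 0, max(-23.05, 0) = 0, max(26.17, 0) = 26.17, max(55.7, 0) = 55.7
Node uu (S = 164.1): continuation = 1/1.02·[0.5400·0.0000 + 0.4600·0.0000] = 0.0000; exercise value = 0.0000 ≤ continuation, so V_uu = 0.0000
Node ud (S = 98.44): continuation = 1/1.02·[0.5400·0.0000 + 0.4600·26.1719] = 11.8030; exercise value = 1.5625 ≤ continuation, so V_ud = 11.8030
Node dd (S = 59.06): continuation = 1/1.02·[0.5400·26.1719 + 0.4600·55.7031] = 38.9767; exercise value = 40.9375 > continuation, so V_dd = 40.9375 (exercise)
Node u (S = 131.2): continuation = 1/1.02·[0.5400·0.0000 + 0.4600·11.8030] = 5.3229; exercise value = 0.0000 ≤ continuation, so V_u = 5.3229
Node d (S = 78.75): continuation = 1/1.02·[0.5400·11.8030 + 0.4600·40.9375] = 24.7107; exercise value = 21.2500 ≤ continuation, so V_d = 24.7107
Node 0 (S = 105): continuation = 1/1.02·[0.5400·5.3229 + 0.4600·24.7107] = 13.9620; exercise value = 0.0000 ≤ continuation, so V_0 = 13.9620

$13.96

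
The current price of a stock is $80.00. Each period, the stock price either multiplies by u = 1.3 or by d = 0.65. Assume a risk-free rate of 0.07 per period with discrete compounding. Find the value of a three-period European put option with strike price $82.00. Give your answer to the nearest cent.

$9.71

Risk-neutral probability p = (1 + 0.07 − 0.65)/(1.3 − 0.65) = 0.4200/0.6500 = 0.6462
Terminal stock prices: S_uuu = 175.8, S_uud = 87.88, S_udd = 43.94, S_ddd = 21.97
Terminal payoffs (K − S): max(-93.76, 0) = 0, max(-5.88, 0) = 0, max(38.06, 0) = 38.06, max(60.03, 0) = 60.03
Node uu (S = 135.2): V_uu = 1/1.07·[0.6462·0.0000 + 0.3538·0.0000] = 0.0000
Node ud (S = 67.6): V_ud = 1/1.07·[0.6462·0.0000 + 0.3538·38.0600] = 12.5863
Node dd (S = 33.8): V_dd = 1/1.07·[0.6462·38.0600 + 0.3538·60.0300] = 42.8355
Node u (S = 104): V_u = 1/1.07·[0.6462·0.0000 + 0.3538·12.5863] = 4.1623
Node d (S = 52): V_d = 1/1.07·[0.6462·12.5863 + 0.3538·42.8355] = 21.7663
Node 0 (S = 80): V_0 = 1/1.07·[0.6462·4.1623 + 0.3538·21.7663] = 9.7116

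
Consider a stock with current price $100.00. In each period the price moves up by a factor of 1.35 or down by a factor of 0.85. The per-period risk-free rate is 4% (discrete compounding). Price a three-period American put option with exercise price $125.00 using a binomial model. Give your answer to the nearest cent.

Risk-neutral probability p = (1 + 0.04 − 0.85)/(1.35 − 0.85) = 0.1900/0.5000 = 0.3800
Terminal stock prices: S_uuu = 246, S_uud = 154.9, S_udd = 97.54, S_ddd = 61.41
Terminal payoffs (K − S): max(-121, 0) = 0, max(-29.91, 0) = 0, max(27.46, 0) = 27.46, max(63.59, 0) = 63.59
Node uu (S = 182.3): continuation = 1/1.04·[0.3800·0.0000 + 0.6200·0.0000] = 0.0000; exercise value = 0.0000 ≤ continuation, so V_uu = 0.0000
Node ud (S = 114.8): continuation = 1/1.04·[0.3800·0.0000 + 0.6200·27.4625] = 16.3719; exercise value = 10.2500 ≤ continuation, so V_ud = 16.3719
Node dd (S = 72.25): continuation = 1/1.04·[0.3800·27.4625 + 0.6200·63.5875] = 47.9423; exercise value = 52.7500 > continuation, so V_dd = 52.7500 (exercise)
Node u (S = 135): continuation = 1/1.04·[0.3800·0.0000 + 0.6200·16.3719] = 9.7602; exercise value = 0.0000 ≤ continuation, so V_u = 9.7602
Node d (S = 85): continuation = 1/1.04·[0.3800·16.3719 + 0.6200·52.7500] = 37.4291; exercise value = 40.0000 > continuation, so V_d = 40.0000 (exercise)
Node 0 (S = 100): continuation = 1/1.04·[0.3800·9.7602 + 0.6200·40.0000] = 27.4124; exercise value = 25.0000 ≤ continuation, so V_0 = 27.4124

$27.41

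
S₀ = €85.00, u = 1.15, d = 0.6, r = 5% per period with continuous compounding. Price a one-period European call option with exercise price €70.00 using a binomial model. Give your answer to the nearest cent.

Risk-neutral probability p = (e^0.05 − 0.6)/(1.15 − 0.6) = 0.4513/0.5500 = 0.8205
Terminal stock prices: S_u = 97.75, S_d = 51
Terminal payoffs (S − K): max(27.75, 0) = 27.75, max(-19, 0) = 0
Node 0 (S = 85): V_0 = e^(−0.05)·[0.8205·27.7500 + 0.1795·0.0000] = 21.6582

€21.66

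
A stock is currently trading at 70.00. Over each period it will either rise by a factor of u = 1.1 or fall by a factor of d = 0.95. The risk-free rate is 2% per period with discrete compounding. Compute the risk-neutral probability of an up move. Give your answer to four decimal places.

Risk-neutral probability p = (1 + 0.02 − 0.95)/(1.1 − 0.95) = 0.0700/0.1500 = 0.4667

p = 0.4667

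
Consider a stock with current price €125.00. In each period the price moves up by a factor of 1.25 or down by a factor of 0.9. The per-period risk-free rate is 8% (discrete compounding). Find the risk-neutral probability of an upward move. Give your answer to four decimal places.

Risk-neutral probability p = (1 + 0.08 − 0.9)/(1.25 − 0.9) = 0.1800/0.3500 = 0.5143

p = 0.5143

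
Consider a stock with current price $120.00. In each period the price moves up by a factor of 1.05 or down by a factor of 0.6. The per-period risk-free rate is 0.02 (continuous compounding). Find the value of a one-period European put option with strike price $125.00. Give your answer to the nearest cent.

$3.44

Risk-neutral probability p = (e^0.02 − 0.6)/(1.05 − 0.6) = 0.4202/0.4500 = 0.9338
Terminal stock prices: S_u = 126, S_d = 72
Terminal payoffs (K − S): max(-1, 0) = 0, max(53, 0) = 53
Node 0 (S = 120): V_0 = e^(−0.02)·[0.9338·0.0000 + 0.0662·53.0000] = 3.4401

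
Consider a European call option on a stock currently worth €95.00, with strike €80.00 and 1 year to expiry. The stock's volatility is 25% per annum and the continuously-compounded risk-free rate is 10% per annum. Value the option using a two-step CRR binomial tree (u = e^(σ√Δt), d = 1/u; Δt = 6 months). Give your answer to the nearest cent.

CRR parameters: u = e^(σ√Δt) = e^(0.25·√0.5) = 1.1934, d = 1/u = 0.8380
Per-period rate: rΔt = 0.1·0.5 = 0.05, so R = e^0.05 = 1.0513
Risk-neutral probability p = (e^0.05 − 0.8380)/(1.1934 − 0.8380) = 0.2133/0.3554 = 0.6002
Terminal stock prices: S_uu = 135.3, S_ud = 95, S_dd = 66.71
Terminal payoffs (S − K): max(55.29, 0) = 55.29, max(15, 0) = 15, max(-13.29, 0) = 0
Node u (S = 113.4): V_u = e^(−0.05)·[0.6002·55.2913 + 0.3998·15.0000] = 37.2713
Node d (S = 79.61): V_d = e^(−0.05)·[0.6002·15.0000 + 0.3998·0.0000] = 8.5637
Node 0 (S = 95): V_0 = e^(−0.05)·[0.6002·37.2713 + 0.3998·8.5637] = 24.5356

€24.54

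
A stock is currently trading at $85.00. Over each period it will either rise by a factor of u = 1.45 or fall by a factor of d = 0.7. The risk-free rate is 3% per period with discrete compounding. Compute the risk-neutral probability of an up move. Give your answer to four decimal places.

Risk-neutral probability p = (1 + 0.03 − 0.7)/(1.45 − 0.7) = 0.3300/0.7500 = 0.4400

p = 0.4400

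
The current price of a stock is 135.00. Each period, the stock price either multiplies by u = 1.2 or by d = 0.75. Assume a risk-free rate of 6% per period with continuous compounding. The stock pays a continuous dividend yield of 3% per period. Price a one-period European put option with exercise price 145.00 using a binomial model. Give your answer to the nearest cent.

15.52

Per-period risk-free factor R = e^0.06 = 1.0618; dividend-adjusted growth = e^(0.06−0.03) = 1.0305.
Risk-neutral probability p = (1.0305 − 0.75)/(1.2 − 0.75) = 0.2805/0.4500 = 0.6232
Terminal stock prices: S_u = 162, S_d = 101.2
Terminal payoffs (K − S): max(-17, 0) = 0, max(43.75, 0) = 43.75
Node 0 (S = 135): V_0 = e^(−0.06)·[0.6232·0.0000 + 0.3768·43.7500] = 15.5237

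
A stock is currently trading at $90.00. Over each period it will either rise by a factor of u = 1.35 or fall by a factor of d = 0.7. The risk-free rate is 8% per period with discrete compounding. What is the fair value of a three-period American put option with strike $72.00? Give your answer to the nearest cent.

$6.12

Risk-neutral probability p = (1 + 0.08 − 0.7)/(1.35 − 0.7) = 0.3800/0.6500 = 0.5846
Terminal stock prices: S_uuu = 221.4, S_uud = 114.8, S_udd = 59.53, S_ddd = 30.87
Terminal payoffs (K − S): max(-149.4, 0) = 0, max(-42.82, 0) = 0, max(12.47, 0) = 12.47, max(41.13, 0) = 41.13
Node uu (S = 164): continuation = 1/1.08·[0.5846·0.0000 + 0.4154·0.0000] = 0.0000; exercise value = 0.0000 ≤ continuation, so V_uu = 0.0000
Node ud (S = 85.05): continuation = 1/1.08·[0.5846·0.0000 + 0.4154·12.4650] = 4.7942; exercise value = 0.0000 ≤ continuation, so V_ud = 4.7942
Node dd (S = 44.1): continuation = 1/1.08·[0.5846·12.4650 + 0.4154·41.1300] = 22.5667; exercise value = 27.9000 > continuation, so V_dd = 27.9000 (exercise)
Node u (S = 121.5): continuation = 1/1.08·[0.5846·0.0000 + 0.4154·4.7942] = 1.8439; exercise value = 0.0000 ≤ continuation, so V_u = 1.8439
Node d (S = 63): continuation = 1/1.08·[0.5846·4.7942 + 0.4154·27.9000] = 13.3259; exercise value = 9.0000 ≤ continuation, so V_d = 13.3259
Node 0 (S = 90): continuation = 1/1.08·[0.5846·1.8439 + 0.4154·13.3259] = 6.1235; exercise value = 0.0000 ≤ continuation, so V_0 = 6.1235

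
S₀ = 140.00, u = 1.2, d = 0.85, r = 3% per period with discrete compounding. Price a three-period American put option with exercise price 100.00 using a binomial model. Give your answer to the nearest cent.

1.47

Risk-neutral probability p = (1 + 0.03 − 0.85)/(1.2 − 0.85) = 0.1800/0.3500 = 0.5143
Terminal stock prices: S_uuu = 241.9, S_uud = 171.4, S_udd = 121.4, S_ddd = 85.98
Terminal payoffs (K − S): max(-141.9, 0) = 0, max(-71.36, 0) = 0, max(-21.38, 0) = 0, max(14.02, 0) = 14.02
Node uu (S = 201.6): continuation = 1/1.03·[0.5143·0.0000 + 0.4857·0.0000] = 0.0000; exercise value = 0.0000 ≤ continuation, so V_uu = 0.0000
Node ud (S = 142.8): continuation = 1/1.03·[0.5143·0.0000 + 0.4857·0.0000] = 0.0000; exercise value = 0.0000 ≤ continuation, so V_ud = 0.0000
Node dd (S = 101.1): continuation = 1/1.03·[0.5143·0.0000 + 0.4857·14.0225] = 6.6126; exercise value = 0.0000 ≤ continuation, so V_dd = 6.6126
Node u (S = 168): continuation = 1/1.03·[0.5143·0.0000 + 0.4857·0.0000] = 0.0000; exercise value = 0.0000 ≤ continuation, so V_u = 0.0000
Node d (S = 119): continuation = 1/1.03·[0.5143·0.0000 + 0.4857·6.6126] = 3.1183; exercise value = 0.0000 ≤ continuation, so V_d = 3.1183
Node 0 (S = 140): continuation = 1/1.03·[0.5143·0.0000 + 0.4857·3.1183] = 1.4705; exercise value = 0.0000 ≤ continuation, so V_0 = 1.4705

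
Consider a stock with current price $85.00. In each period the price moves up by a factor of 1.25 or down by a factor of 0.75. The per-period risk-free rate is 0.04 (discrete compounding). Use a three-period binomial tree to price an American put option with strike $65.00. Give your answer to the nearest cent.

$3.76

Risk-neutral probability p = (1 + 0.04 − 0.75)/(1.25 − 0.75) = 0.2900/0.5000 = 0.5800
Terminal stock prices: S_uuu = 166, S_uud = 99.61, S_udd = 59.77, S_ddd = 35.86
Terminal payoffs (K − S): max(-101, 0) = 0, max(-34.61, 0) = 0, max(5.234, 0) = 5.234, max(29.14, 0) = 29.14
Node uu (S = 132.8): continuation = 1/1.04·[0.5800·0.0000 + 0.4200·0.0000] = 0.0000; exercise value = 0.0000 ≤ continuation, so V_uu = 0.0000
Node ud (S = 79.69): continuation = 1/1.04·[0.5800·0.0000 + 0.4200·5.2344] = 2.1139; exercise value = 0.0000 ≤ continuation, so V_ud = 2.1139
Node dd (S = 47.81): continuation = 1/1.04·[0.5800·5.2344 + 0.4200·29.1406] = 14.6875; exercise value = 17.1875 > continuation, so V_dd = 17.1875 (exercise)
Node u (S = 106.2): continuation = 1/1.04·[0.5800·0.0000 + 0.4200·2.1139] = 0.8537; exercise value = 0.0000 ≤ continuation, so V_u = 0.8537
Node d (S = 63.75): continuation = 1/1.04·[0.5800·2.1139 + 0.4200·17.1875] = 8.1200; exercise value = 1.2500 ≤ continuation, so V_d = 8.1200
Node 0 (S = 85): continuation = 1/1.04·[0.5800·0.8537 + 0.4200·8.1200] = 3.7553; exercise value = 0.0000 ≤ continuation, so V_0 = 3.7553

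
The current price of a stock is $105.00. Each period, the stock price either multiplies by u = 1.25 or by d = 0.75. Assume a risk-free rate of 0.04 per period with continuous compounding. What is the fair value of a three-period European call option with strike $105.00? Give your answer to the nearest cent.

Risk-neutral probability p = (e^0.04 − 0.75)/(1.25 − 0.75) = 0.2908/0.5000 = 0.5816
Terminal stock prices: S_uuu = 205.1, S_uud = 123, S_udd = 73.83, S_ddd = 44.3
Terminal payoffs (S − K): max(100.1, 0) = 100.1, max(18.05, 0) = 18.05, max(-31.17, 0) = 0, max(-60.7, 0) = 0
Node uu (S = 164.1): V_uu = e^(−0.04)·[0.5816·100.0781 + 0.4184·18.0469] = 63.1796
Node ud (S = 98.44): V_ud = e^(−0.04)·[0.5816·18.0469 + 0.4184·0.0000] = 10.0849
Node dd (S = 59.06): V_dd = e^(−0.04)·[0.5816·0.0000 + 0.4184·0.0000] = 0.0000
Node u (S = 131.2): V_u = e^(−0.04)·[0.5816·63.1796 + 0.4184·10.0849] = 39.3596
Node d (S = 78.75): V_d = e^(−0.04)·[0.5816·10.0849 + 0.4184·0.0000] = 5.6356
Node 0 (S = 105): V_0 = e^(−0.04)·[0.5816·39.3596 + 0.4184·5.6356] = 24.2601

$24.26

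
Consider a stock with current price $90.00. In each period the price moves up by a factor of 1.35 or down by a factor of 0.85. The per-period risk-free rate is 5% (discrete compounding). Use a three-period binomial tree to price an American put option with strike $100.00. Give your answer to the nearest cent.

Risk-neutral probability p = (1 + 0.05 − 0.85)/(1.35 − 0.85) = 0.2000/0.5000 = 0.4000
Terminal stock prices: S_uuu = 221.4, S_uud = 139.4, S_udd = 87.78, S_ddd = 55.27
Terminal payoffs (K − S): max(-121.4, 0) = 0, max(-39.42, 0) = 0, max(12.22, 0) = 12.22, max(44.73, 0) = 44.73
Node uu (S = 164): continuation = 1/1.05·[0.4000·0.0000 + 0.6000·0.0000] = 0.0000; exercise value = 0.0000 ≤ continuation, so V_uu = 0.0000
Node ud (S = 103.3): continuation = 1/1.05·[0.4000·0.0000 + 0.6000·12.2163] = 6.9807; exercise value = 0.0000 ≤ continuation, so V_ud = 6.9807
Node dd (S = 65.02): continuation = 1/1.05·[0.4000·12.2163 + 0.6000·44.7288] = 30.2131; exercise value = 34.9750 > continuation, so V_dd = 34.9750 (exercise)
Node u (S = 121.5): continuation = 1/1.05·[0.4000·0.0000 + 0.6000·6.9807] = 3.9890; exercise value = 0.0000 ≤ continuation, so V_u = 3.9890
Node d (S = 76.5): continuation = 1/1.05·[0.4000·6.9807 + 0.6000·34.9750] = 22.6450; exercise value = 23.5000 > continuation, so V_d = 23.5000 (exercise)
Node 0 (S = 90): continuation = 1/1.05·[0.4000·3.9890 + 0.6000·23.5000] = 14.9482; exercise value = 10.0000 ≤ continuation, so V_0 = 14.9482

$14.95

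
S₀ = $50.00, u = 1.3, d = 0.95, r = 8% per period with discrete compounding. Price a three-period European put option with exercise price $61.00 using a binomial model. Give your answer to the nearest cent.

Risk-neutral probability p = (1 + 0.08 − 0.95)/(1.3 − 0.95) = 0.1300/0.3500 = 0.3714
Terminal stock prices: S_uuu = 109.9, S_uud = 80.28, S_udd = 58.66, S_ddd = 42.87
Terminal payoffs (K − S): max(-48.85, 0) = 0, max(-19.28, 0) = 0, max(2.337, 0) = 2.337, max(18.13, 0) = 18.13
Node uu (S = 84.5): V_uu = 1/1.08·[0.3714·0.0000 + 0.6286·0.0000] = 0.0000
Node ud (S = 61.75): V_ud = 1/1.08·[0.3714·0.0000 + 0.6286·2.3375] = 1.3604
Node dd (S = 45.12): V_dd = 1/1.08·[0.3714·2.3375 + 0.6286·18.1313] = 11.3565
Node u (S = 65): V_u = 1/1.08·[0.3714·0.0000 + 0.6286·1.3604] = 0.7918
Node d (S = 47.5): V_d = 1/1.08·[0.3714·1.3604 + 0.6286·11.3565] = 7.0775
Node 0 (S = 50): V_0 = 1/1.08·[0.3714·0.7918 + 0.6286·7.0775] = 4.3915

$4.39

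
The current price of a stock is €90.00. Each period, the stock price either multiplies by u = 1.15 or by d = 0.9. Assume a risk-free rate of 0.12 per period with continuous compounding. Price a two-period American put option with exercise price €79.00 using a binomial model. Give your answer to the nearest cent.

€0.04

Risk-neutral probability p = (e^0.12 − 0.9)/(1.15 − 0.9) = 0.2275/0.2500 = 0.9100
Terminal stock prices: S_uu = 119, S_ud = 93.15, S_dd = 72.9
Terminal payoffs (K − S): max(-40.02, 0) = 0, max(-14.15, 0) = 0, max(6.1, 0) = 6.1
Node u (S = 103.5): continuation = e^(−0.12)·[0.9100·0.0000 + 0.0900·0.0000] = 0.0000; exercise value = 0.0000 ≤ continuation, so V_u = 0.0000
Node d (S = 81): continuation = e^(−0.12)·[0.9100·0.0000 + 0.0900·6.1000] = 0.4870; exercise value = 0.0000 ≤ continuation, so V_d = 0.4870
Node 0 (S = 90): continuation = e^(−0.12)·[0.9100·0.0000 + 0.0900·0.4870] = 0.0389; exercise value = 0.0000 ≤ continuation, so V_0 = 0.0389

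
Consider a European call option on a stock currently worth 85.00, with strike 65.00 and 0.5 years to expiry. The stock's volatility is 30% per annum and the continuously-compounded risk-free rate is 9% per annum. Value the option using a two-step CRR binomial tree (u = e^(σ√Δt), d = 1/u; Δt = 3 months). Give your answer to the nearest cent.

CRR parameters: u = e^(σ√Δt) = e^(0.3·√0.25) = 1.1618, d = 1/u = 0.8607
Per-period rate: rΔt = 0.09·0.25 = 0.0225, so R = e^0.0225 = 1.0228
Risk-neutral probability p = (e^0.0225 − 0.8607)/(1.1618 − 0.8607) = 0.1620/0.3011 = 0.5381
Terminal stock prices: S_uu = 114.7, S_ud = 85, S_dd = 62.97
Terminal payoffs (S − K): max(49.74, 0) = 49.74, max(20, 0) = 20, max(-2.03, 0) = 0
Node u (S = 98.76): V_u = e^(−0.0225)·[0.5381·49.7380 + 0.4619·20.0000] = 35.2021
Node d (S = 73.16): V_d = e^(−0.0225)·[0.5381·20.0000 + 0.4619·0.0000] = 10.5233
Node 0 (S = 85): V_0 = e^(−0.0225)·[0.5381·35.2021 + 0.4619·10.5233] = 23.2742

23.27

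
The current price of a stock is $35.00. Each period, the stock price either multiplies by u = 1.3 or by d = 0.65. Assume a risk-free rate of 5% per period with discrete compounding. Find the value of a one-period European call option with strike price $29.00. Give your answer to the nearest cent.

Risk-neutral probability p = (1 + 0.05 − 0.65)/(1.3 − 0.65) = 0.4000/0.6500 = 0.6154
Terminal stock prices: S_u = 45.5, S_d = 22.75
Terminal payoffs (S − K): max(16.5, 0) = 16.5, max(-6.25, 0) = 0
Node 0 (S = 35): V_0 = 1/1.05·[0.6154·16.5000 + 0.3846·0.0000] = 9.6703

$9.67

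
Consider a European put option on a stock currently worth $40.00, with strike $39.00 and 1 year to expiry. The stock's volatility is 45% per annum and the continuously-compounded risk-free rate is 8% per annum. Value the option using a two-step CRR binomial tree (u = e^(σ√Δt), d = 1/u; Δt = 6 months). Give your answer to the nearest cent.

CRR parameters: u = e^(σ√Δt) = e^(0.45·√0.5) = 1.3746, d = 1/u = 0.7275
Per-period rate: rΔt = 0.08·0.5 = 0.04, so R = e^0.04 = 1.0408
Risk-neutral probability p = (e^0.04 − 0.7275)/(1.3746 − 0.7275) = 0.3134/0.6472 = 0.4842
Terminal stock prices: S_uu = 75.59, S_ud = 40, S_dd = 21.17
Terminal payoffs (K − S): max(-36.59, 0) = 0, max(-1, 0) = 0, max(17.83, 0) = 17.83
Node u (S = 54.99): V_u = e^(−0.04)·[0.4842·0.0000 + 0.5158·0.0000] = 0.0000
Node d (S = 29.1): V_d = e^(−0.04)·[0.4842·0.0000 + 0.5158·17.8322] = 8.8376
Node 0 (S = 40): V_0 = e^(−0.04)·[0.4842·0.0000 + 0.5158·8.8376] = 4.3799

$4.38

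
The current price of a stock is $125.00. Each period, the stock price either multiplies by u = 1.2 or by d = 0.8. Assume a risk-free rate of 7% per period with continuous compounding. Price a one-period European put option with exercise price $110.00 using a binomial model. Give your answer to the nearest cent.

$2.97

Risk-neutral probability p = (e^0.07 − 0.8)/(1.2 − 0.8) = 0.2725/0.4000 = 0.6813
Terminal stock prices: S_u = 150, S_d = 100
Terminal payoffs (K − S): max(-40, 0) = 0, max(10, 0) = 10
Node 0 (S = 125): V_0 = e^(−0.07)·[0.6813·0.0000 + 0.3187·10.0000] = 2.9718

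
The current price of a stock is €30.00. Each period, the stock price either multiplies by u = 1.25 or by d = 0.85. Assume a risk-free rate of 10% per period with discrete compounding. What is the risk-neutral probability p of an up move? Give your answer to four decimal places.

p = 0.6250

Risk-neutral probability p = (1 + 0.1 − 0.85)/(1.25 − 0.85) = 0.2500/0.4000 = 0.6250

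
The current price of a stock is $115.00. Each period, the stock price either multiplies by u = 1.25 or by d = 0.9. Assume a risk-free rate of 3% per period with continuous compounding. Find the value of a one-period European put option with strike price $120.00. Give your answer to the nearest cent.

$10.04

Risk-neutral probability p = (e^0.03 − 0.9)/(1.25 − 0.9) = 0.1305/0.3500 = 0.3727
Terminal stock prices: S_u = 143.8, S_d = 103.5
Terminal payoffs (K − S): max(-23.75, 0) = 0, max(16.5, 0) = 16.5
Node 0 (S = 115): V_0 = e^(−0.03)·[0.3727·0.0000 + 0.6273·16.5000] = 10.0441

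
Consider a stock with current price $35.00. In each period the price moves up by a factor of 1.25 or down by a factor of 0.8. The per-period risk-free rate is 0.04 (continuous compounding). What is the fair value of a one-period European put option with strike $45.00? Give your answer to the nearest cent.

Risk-neutral probability p = (e^0.04 − 0.8)/(1.25 − 0.8) = 0.2408/0.4500 = 0.5351
Terminal stock prices: S_u = 43.75, S_d = 28
Terminal payoffs (K − S): max(1.25, 0) = 1.25, max(17, 0) = 17
Node 0 (S = 35): V_0 = e^(−0.04)·[0.5351·1.2500 + 0.4649·17.0000] = 8.2355

$8.24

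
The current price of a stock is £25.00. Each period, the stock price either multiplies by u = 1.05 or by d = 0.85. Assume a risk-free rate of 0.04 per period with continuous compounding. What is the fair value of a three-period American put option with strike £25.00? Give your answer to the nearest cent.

Risk-neutral probability p = (e^0.04 − 0.85)/(1.05 − 0.85) = 0.1908/0.2000 = 0.9541
Terminal stock prices: S_uuu = 28.94, S_uud = 23.43, S_udd = 18.97, S_ddd = 15.35
Terminal payoffs (K − S): max(-3.941, 0) = 0, max(1.572, 0) = 1.572, max(6.034, 0) = 6.034, max(9.647, 0) = 9.647
Node uu (S = 27.56): continuation = e^(−0.04)·[0.9541·0.0000 + 0.0459·1.5719] = 0.0694; exercise value = 0.0000 ≤ continuation, so V_uu = 0.0694
Node ud (S = 22.31): continuation = e^(−0.04)·[0.9541·1.5719 + 0.0459·6.0344] = 1.7072; exercise value = 2.6875 > continuation, so V_ud = 2.6875 (exercise)
Node dd (S = 18.06): continuation = e^(−0.04)·[0.9541·6.0344 + 0.0459·9.6469] = 5.9572; exercise value = 6.9375 > continuation, so V_dd = 6.9375 (exercise)
Node u (S = 26.25): continuation = e^(−0.04)·[0.9541·0.0694 + 0.0459·2.6875] = 0.1822; exercise value = 0.0000 ≤ continuation, so V_u = 0.1822
Node d (S = 21.25): continuation = e^(−0.04)·[0.9541·2.6875 + 0.0459·6.9375] = 2.7697; exercise value = 3.7500 > continuation, so V_d = 3.7500 (exercise)
Node 0 (S = 25): continuation = e^(−0.04)·[0.9541·0.1822 + 0.0459·3.7500] = 0.3326; exercise value = 0.0000 ≤ continuation, so V_0 = 0.3326

£0.33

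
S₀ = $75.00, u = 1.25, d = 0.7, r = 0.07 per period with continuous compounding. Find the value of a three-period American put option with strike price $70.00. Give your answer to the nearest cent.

Risk-neutral probability p = (e^0.07 − 0.7)/(1.25 − 0.7) = 0.3725/0.5500 = 0.6773
Terminal stock prices: S_uuu = 146.5, S_uud = 82.03, S_udd = 45.94, S_ddd = 25.72
Terminal payoffs (K − S): max(-76.48, 0) = 0, max(-12.03, 0) = 0, max(24.06, 0) = 24.06, max(44.28, 0) = 44.28
Node uu (S = 117.2): continuation = e^(−0.07)·[0.6773·0.0000 + 0.3227·0.0000] = 0.0000; exercise value = 0.0000 ≤ continuation, so V_uu = 0.0000
Node ud (S = 65.62): continuation = e^(−0.07)·[0.6773·0.0000 + 0.3227·24.0625] = 7.2403; exercise value = 4.3750 ≤ continuation, so V_ud = 7.2403
Node dd (S = 36.75): continuation = e^(−0.07)·[0.6773·24.0625 + 0.3227·44.2750] = 28.5176; exercise value = 33.2500 > continuation, so V_dd = 33.2500 (exercise)
Node u (S = 93.75): continuation = e^(−0.07)·[0.6773·0.0000 + 0.3227·7.2403] = 2.1786; exercise value = 0.0000 ≤ continuation, so V_u = 2.1786
Node d (S = 52.5): continuation = e^(−0.07)·[0.6773·7.2403 + 0.3227·33.2500] = 14.5770; exercise value = 17.5000 > continuation, so V_d = 17.5000 (exercise)
Node 0 (S = 75): continuation = e^(−0.07)·[0.6773·2.1786 + 0.3227·17.5000] = 6.6414; exercise value = 0.0000 ≤ continuation, so V_0 = 6.6414

$6.64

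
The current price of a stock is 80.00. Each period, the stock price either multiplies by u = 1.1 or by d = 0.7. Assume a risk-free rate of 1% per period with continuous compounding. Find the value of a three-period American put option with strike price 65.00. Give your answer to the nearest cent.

Risk-neutral probability p = (e^0.01 − 0.7)/(1.1 − 0.7) = 0.3101/0.4000 = 0.7751
Terminal stock prices: S_uuu = 106.5, S_uud = 67.76, S_udd = 43.12, S_ddd = 27.44
Terminal payoffs (K − S): max(-41.48, 0) = 0, max(-2.76, 0) = 0, max(21.88, 0) = 21.88, max(37.56, 0) = 37.56
Node uu (S = 96.8): continuation = e^(−0.01)·[0.7751·0.0000 + 0.2249·0.0000] = 0.0000; exercise value = 0.0000 ≤ continuation, so V_uu = 0.0000
Node ud (S = 61.6): continuation = e^(−0.01)·[0.7751·0.0000 + 0.2249·21.8800] = 4.8713; exercise value = 3.4000 ≤ continuation, so V_ud = 4.8713
Node dd (S = 39.2): continuation = e^(−0.01)·[0.7751·21.8800 + 0.2249·37.5600] = 25.1532; exercise value = 25.8000 > continuation, so V_dd = 25.8000 (exercise)
Node u (S = 88): continuation = e^(−0.01)·[0.7751·0.0000 + 0.2249·4.8713] = 1.0845; exercise value = 0.0000 ≤ continuation, so V_u = 1.0845
Node d (S = 56): continuation = e^(−0.01)·[0.7751·4.8713 + 0.2249·25.8000] = 9.4823; exercise value = 9.0000 ≤ continuation, so V_d = 9.4823
Node 0 (S = 80): continuation = e^(−0.01)·[0.7751·1.0845 + 0.2249·9.4823] = 2.9434; exercise value = 0.0000 ≤ continuation, so V_0 = 2.9434

2.94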